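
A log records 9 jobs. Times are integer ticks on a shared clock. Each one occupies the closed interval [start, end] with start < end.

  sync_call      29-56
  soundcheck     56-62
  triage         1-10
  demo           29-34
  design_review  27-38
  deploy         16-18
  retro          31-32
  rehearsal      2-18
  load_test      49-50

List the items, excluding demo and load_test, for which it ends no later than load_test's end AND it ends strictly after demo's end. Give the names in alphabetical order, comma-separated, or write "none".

Conditions: its end is no later than load_test's end (X.end <= 50) AND its end is strictly after demo's end (X.end > 34).
deploy: end 18 <= 50? ✓; end 18 > 34? ✗ → no.
design_review: end 38 <= 50? ✓; end 38 > 34? ✓ → yes.
rehearsal: end 18 <= 50? ✓; end 18 > 34? ✗ → no.
retro: end 32 <= 50? ✓; end 32 > 34? ✗ → no.
soundcheck: end 62 <= 50? ✗; end 62 > 34? ✓ → no.
sync_call: end 56 <= 50? ✗; end 56 > 34? ✓ → no.
triage: end 10 <= 50? ✓; end 10 > 34? ✗ → no.
Result: design_review.

design_review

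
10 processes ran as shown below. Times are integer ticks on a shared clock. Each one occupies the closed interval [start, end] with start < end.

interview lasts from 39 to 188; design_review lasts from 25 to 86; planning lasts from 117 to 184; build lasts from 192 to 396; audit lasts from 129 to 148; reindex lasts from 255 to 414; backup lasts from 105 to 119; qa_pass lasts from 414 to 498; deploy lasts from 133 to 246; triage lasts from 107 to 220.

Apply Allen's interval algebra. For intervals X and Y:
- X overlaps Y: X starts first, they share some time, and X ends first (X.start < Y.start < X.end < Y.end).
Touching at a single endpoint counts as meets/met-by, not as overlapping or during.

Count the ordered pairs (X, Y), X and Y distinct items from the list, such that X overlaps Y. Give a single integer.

Checking all 90 ordered pairs for relation 'overlaps'; matching pairs in alphabetical order:
(audit, deploy): audit overlaps deploy ✓
(backup, planning): backup overlaps planning ✓
(backup, triage): backup overlaps triage ✓
(build, reindex): build overlaps reindex ✓
(deploy, build): deploy overlaps build ✓
(design_review, interview): design_review overlaps interview ✓
(interview, deploy): interview overlaps deploy ✓
(interview, triage): interview overlaps triage ✓
(planning, deploy): planning overlaps deploy ✓
(triage, build): triage overlaps build ✓
(triage, deploy): triage overlaps deploy ✓
Count: 11.

11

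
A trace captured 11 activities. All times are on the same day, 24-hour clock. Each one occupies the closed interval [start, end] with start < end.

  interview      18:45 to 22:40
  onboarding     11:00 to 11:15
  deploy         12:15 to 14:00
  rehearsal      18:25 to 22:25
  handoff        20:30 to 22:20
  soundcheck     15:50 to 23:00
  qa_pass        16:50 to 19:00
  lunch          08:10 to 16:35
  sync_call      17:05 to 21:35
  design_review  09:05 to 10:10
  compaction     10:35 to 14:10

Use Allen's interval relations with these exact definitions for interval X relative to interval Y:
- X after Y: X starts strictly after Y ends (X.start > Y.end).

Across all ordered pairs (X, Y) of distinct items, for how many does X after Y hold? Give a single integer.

Checking all 110 ordered pairs for relation 'after'; matching pairs in alphabetical order:
(compaction, design_review): compaction after design_review ✓
(deploy, design_review): deploy after design_review ✓
(deploy, onboarding): deploy after onboarding ✓
(handoff, compaction): handoff after compaction ✓
(handoff, deploy): handoff after deploy ✓
(handoff, design_review): handoff after design_review ✓
(handoff, lunch): handoff after lunch ✓
(handoff, onboarding): handoff after onboarding ✓
(handoff, qa_pass): handoff after qa_pass ✓
(interview, compaction): interview after compaction ✓
(interview, deploy): interview after deploy ✓
(interview, design_review): interview after design_review ✓
(interview, lunch): interview after lunch ✓
(interview, onboarding): interview after onboarding ✓
(onboarding, design_review): onboarding after design_review ✓
(qa_pass, compaction): qa_pass after compaction ✓
(qa_pass, deploy): qa_pass after deploy ✓
(qa_pass, design_review): qa_pass after design_review ✓
(qa_pass, lunch): qa_pass after lunch ✓
(qa_pass, onboarding): qa_pass after onboarding ✓
(rehearsal, compaction): rehearsal after compaction ✓
(rehearsal, deploy): rehearsal after deploy ✓
(rehearsal, design_review): rehearsal after design_review ✓
(rehearsal, lunch): rehearsal after lunch ✓
... plus 10 further pairs not listed.
Count: 34.

34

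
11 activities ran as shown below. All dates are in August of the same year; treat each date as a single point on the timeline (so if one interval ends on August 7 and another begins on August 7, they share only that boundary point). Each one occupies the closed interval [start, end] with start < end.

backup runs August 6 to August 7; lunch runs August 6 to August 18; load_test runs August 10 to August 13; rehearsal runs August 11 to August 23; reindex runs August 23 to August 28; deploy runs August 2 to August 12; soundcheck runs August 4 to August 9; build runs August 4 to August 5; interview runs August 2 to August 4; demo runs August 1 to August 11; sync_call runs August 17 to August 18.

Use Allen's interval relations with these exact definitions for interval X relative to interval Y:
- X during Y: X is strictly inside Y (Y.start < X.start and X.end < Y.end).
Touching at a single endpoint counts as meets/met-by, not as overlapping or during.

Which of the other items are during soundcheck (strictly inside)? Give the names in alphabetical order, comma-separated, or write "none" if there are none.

Target soundcheck = [August 4, August 9].
backup [August 6, August 7] → during → yes.
build [August 4, August 5] → starts → no.
demo [August 1, August 11] → contains → no.
deploy [August 2, August 12] → contains → no.
interview [August 2, August 4] → meets → no.
load_test [August 10, August 13] → after → no.
lunch [August 6, August 18] → overlapped-by → no.
rehearsal [August 11, August 23] → after → no.
reindex [August 23, August 28] → after → no.
sync_call [August 17, August 18] → after → no.
Result: backup.

backup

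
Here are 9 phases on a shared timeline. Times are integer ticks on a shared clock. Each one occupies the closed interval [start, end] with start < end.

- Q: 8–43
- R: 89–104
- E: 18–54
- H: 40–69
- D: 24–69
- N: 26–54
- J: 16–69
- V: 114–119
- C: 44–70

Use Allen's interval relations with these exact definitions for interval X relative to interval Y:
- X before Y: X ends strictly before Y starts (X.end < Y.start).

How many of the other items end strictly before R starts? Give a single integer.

Target R = [89, 104].
C [44, 70] → before → counts.
D [24, 69] → before → counts.
E [18, 54] → before → counts.
H [40, 69] → before → counts.
J [16, 69] → before → counts.
N [26, 54] → before → counts.
Q [8, 43] → before → counts.
V [114, 119] → after → no.
Total: 7.

7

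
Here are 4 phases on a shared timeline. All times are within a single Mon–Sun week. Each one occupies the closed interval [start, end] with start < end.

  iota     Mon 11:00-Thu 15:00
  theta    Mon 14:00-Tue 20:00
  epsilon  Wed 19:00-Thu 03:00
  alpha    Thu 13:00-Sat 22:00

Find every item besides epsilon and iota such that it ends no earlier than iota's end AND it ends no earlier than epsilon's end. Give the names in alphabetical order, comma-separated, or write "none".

alpha

Conditions: its end is no earlier than iota's end (X.end >= Thu 15:00) AND its end is no earlier than epsilon's end (X.end >= Thu 03:00).
alpha: end Sat 22:00 >= Thu 15:00? ✓; end Sat 22:00 >= Thu 03:00? ✓ → yes.
theta: end Tue 20:00 >= Thu 15:00? ✗; end Tue 20:00 >= Thu 03:00? ✗ → no.
Result: alpha.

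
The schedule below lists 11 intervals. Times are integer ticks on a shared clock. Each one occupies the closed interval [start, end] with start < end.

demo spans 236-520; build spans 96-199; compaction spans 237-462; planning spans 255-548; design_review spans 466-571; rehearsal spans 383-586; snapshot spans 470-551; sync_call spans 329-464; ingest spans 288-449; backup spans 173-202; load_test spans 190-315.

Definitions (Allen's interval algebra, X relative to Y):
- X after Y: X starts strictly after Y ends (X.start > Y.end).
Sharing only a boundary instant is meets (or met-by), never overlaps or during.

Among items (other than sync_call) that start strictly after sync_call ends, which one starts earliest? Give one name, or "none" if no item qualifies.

Target sync_call = [329, 464].
backup [173, 202] → before → excluded.
build [96, 199] → before → excluded.
compaction [237, 462] → overlaps → excluded.
demo [236, 520] → contains → excluded.
design_review [466, 571] → after → candidate.
ingest [288, 449] → overlaps → excluded.
load_test [190, 315] → before → excluded.
planning [255, 548] → contains → excluded.
rehearsal [383, 586] → overlapped-by → excluded.
snapshot [470, 551] → after → candidate.
Among candidates, earliest start is 466 → design_review.

design_review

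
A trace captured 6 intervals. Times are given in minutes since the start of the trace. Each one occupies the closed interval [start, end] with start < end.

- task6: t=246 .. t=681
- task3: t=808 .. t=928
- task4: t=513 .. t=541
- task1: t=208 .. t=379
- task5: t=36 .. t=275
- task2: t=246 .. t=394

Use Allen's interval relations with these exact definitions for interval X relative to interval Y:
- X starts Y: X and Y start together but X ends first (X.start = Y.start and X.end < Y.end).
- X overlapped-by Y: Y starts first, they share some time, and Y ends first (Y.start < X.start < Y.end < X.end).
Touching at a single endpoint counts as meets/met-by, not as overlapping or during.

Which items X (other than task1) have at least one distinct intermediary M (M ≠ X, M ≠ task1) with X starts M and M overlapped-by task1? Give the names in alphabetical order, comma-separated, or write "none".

Target task1 = [t=208, t=379].
Intermediaries M with M overlapped-by task1: task2, task6.
Via task2 — items with X starts task2: none.
Via task6 — items with X starts task6: task2.
Union: task2.

task2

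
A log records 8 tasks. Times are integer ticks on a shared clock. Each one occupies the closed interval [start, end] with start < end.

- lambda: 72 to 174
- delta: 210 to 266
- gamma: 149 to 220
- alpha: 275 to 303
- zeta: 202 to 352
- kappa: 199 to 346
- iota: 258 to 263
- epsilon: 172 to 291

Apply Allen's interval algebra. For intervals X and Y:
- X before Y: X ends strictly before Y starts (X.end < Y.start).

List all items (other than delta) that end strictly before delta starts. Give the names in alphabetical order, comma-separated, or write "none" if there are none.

lambda

Target delta = [210, 266].
alpha [275, 303] → after → no.
epsilon [172, 291] → contains → no.
gamma [149, 220] → overlaps → no.
iota [258, 263] → during → no.
kappa [199, 346] → contains → no.
lambda [72, 174] → before → yes.
zeta [202, 352] → contains → no.
Result: lambda.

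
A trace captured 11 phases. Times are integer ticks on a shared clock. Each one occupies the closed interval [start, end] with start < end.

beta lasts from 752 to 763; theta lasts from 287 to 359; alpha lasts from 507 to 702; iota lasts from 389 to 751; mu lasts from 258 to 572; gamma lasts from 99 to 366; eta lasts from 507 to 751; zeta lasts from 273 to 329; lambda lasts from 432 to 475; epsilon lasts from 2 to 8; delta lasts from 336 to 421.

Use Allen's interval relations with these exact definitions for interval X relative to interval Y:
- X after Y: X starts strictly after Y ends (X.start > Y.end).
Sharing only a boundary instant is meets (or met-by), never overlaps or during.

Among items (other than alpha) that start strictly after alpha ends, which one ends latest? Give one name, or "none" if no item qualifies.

beta

Target alpha = [507, 702].
beta [752, 763] → after → candidate.
delta [336, 421] → before → excluded.
epsilon [2, 8] → before → excluded.
eta [507, 751] → started-by → excluded.
gamma [99, 366] → before → excluded.
iota [389, 751] → contains → excluded.
lambda [432, 475] → before → excluded.
mu [258, 572] → overlaps → excluded.
theta [287, 359] → before → excluded.
zeta [273, 329] → before → excluded.
Among candidates, latest end is 763 → beta.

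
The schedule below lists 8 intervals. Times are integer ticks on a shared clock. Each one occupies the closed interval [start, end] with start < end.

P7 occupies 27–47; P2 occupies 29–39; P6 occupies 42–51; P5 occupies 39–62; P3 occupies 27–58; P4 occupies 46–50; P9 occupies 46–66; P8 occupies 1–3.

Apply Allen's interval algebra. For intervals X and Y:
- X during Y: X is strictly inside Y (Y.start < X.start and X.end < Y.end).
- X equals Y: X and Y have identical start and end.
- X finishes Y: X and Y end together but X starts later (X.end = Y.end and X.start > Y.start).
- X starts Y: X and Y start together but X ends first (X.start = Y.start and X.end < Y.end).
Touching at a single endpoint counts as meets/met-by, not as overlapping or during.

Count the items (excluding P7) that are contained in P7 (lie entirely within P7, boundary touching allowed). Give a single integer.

1

Target P7 = [27, 47].
P2 [29, 39] → during → counts.
P3 [27, 58] → started-by → no.
P4 [46, 50] → overlapped-by → no.
P5 [39, 62] → overlapped-by → no.
P6 [42, 51] → overlapped-by → no.
P8 [1, 3] → before → no.
P9 [46, 66] → overlapped-by → no.
Total: 1.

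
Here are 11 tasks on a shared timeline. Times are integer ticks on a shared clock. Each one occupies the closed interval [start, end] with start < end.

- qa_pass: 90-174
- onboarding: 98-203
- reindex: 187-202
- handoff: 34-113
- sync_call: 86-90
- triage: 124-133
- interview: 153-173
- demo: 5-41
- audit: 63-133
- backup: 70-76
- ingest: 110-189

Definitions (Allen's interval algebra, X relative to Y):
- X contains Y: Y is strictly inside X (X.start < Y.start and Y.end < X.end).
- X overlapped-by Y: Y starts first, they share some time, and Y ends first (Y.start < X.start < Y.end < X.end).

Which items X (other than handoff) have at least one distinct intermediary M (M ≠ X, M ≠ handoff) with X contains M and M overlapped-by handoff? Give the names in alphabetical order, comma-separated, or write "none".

Target handoff = [34, 113].
Intermediaries M with M overlapped-by handoff: audit, ingest, onboarding, qa_pass.
Via audit — items with X contains audit: none.
Via ingest — items with X contains ingest: onboarding.
Via onboarding — items with X contains onboarding: none.
Via qa_pass — items with X contains qa_pass: none.
Union: onboarding.

onboarding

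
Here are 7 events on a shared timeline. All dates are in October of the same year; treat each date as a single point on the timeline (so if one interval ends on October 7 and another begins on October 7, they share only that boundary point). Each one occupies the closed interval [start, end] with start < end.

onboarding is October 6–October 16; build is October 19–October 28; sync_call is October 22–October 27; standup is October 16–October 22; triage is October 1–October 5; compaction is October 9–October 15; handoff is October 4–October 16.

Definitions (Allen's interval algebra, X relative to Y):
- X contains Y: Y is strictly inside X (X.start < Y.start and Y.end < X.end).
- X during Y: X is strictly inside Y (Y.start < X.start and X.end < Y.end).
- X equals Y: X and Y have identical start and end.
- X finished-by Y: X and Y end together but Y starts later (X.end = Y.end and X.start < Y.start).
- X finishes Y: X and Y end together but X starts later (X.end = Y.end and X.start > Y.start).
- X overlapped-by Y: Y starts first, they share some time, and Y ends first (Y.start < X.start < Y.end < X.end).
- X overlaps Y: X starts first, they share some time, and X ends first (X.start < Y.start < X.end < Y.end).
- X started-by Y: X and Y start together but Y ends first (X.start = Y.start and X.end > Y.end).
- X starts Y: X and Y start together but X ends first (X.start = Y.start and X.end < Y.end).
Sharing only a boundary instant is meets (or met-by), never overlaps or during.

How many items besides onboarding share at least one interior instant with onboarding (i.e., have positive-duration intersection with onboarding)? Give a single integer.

2

Target onboarding = [October 6, October 16].
build [October 19, October 28] → after → no.
compaction [October 9, October 15] → during → counts.
handoff [October 4, October 16] → finished-by → counts.
standup [October 16, October 22] → met-by → no.
sync_call [October 22, October 27] → after → no.
triage [October 1, October 5] → before → no.
Total: 2.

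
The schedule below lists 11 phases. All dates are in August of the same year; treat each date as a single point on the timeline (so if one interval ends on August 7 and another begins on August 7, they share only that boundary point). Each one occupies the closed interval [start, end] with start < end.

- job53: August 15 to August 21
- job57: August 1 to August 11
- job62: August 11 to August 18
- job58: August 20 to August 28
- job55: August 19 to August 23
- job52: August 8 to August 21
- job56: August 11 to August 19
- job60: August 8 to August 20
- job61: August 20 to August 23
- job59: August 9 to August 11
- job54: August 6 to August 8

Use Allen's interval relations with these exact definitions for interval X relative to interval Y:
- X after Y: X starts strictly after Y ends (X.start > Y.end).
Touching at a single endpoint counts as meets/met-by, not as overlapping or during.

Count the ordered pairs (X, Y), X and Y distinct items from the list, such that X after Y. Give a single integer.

Checking all 110 ordered pairs for relation 'after'; matching pairs in alphabetical order:
(job53, job54): job53 after job54 ✓
(job53, job57): job53 after job57 ✓
(job53, job59): job53 after job59 ✓
(job55, job54): job55 after job54 ✓
(job55, job57): job55 after job57 ✓
(job55, job59): job55 after job59 ✓
(job55, job62): job55 after job62 ✓
(job56, job54): job56 after job54 ✓
(job58, job54): job58 after job54 ✓
(job58, job56): job58 after job56 ✓
(job58, job57): job58 after job57 ✓
(job58, job59): job58 after job59 ✓
(job58, job62): job58 after job62 ✓
(job59, job54): job59 after job54 ✓
(job61, job54): job61 after job54 ✓
(job61, job56): job61 after job56 ✓
(job61, job57): job61 after job57 ✓
(job61, job59): job61 after job59 ✓
(job61, job62): job61 after job62 ✓
(job62, job54): job62 after job54 ✓
Count: 20.

20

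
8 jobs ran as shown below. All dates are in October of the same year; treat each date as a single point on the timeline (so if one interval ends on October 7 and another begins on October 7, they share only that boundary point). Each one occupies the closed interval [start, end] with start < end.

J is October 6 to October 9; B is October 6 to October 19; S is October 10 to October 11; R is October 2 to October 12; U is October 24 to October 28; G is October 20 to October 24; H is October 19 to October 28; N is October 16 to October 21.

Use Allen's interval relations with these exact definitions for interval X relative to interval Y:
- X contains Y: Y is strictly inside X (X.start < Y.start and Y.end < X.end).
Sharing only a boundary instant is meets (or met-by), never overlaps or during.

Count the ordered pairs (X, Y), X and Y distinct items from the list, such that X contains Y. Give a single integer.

Checking all 56 ordered pairs for relation 'contains'; matching pairs in alphabetical order:
(B, S): B contains S ✓
(H, G): H contains G ✓
(R, J): R contains J ✓
(R, S): R contains S ✓
Count: 4.

4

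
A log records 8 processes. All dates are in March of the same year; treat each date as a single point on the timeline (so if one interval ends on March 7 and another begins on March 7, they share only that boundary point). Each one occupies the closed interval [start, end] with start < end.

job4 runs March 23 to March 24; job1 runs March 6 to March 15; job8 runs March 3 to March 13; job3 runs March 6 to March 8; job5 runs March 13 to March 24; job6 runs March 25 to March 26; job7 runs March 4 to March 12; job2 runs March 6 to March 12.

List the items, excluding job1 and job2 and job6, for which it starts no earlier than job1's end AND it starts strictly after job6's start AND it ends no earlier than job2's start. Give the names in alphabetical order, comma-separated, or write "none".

Conditions: its start is no earlier than job1's end (X.start >= March 15) AND its start is strictly after job6's start (X.start > March 25) AND its end is no earlier than job2's start (X.end >= March 6).
job3: start March 6 >= March 15? ✗; start March 6 > March 25? ✗; end March 8 >= March 6? ✓ → no.
job4: start March 23 >= March 15? ✓; start March 23 > March 25? ✗; end March 24 >= March 6? ✓ → no.
job5: start March 13 >= March 15? ✗; start March 13 > March 25? ✗; end March 24 >= March 6? ✓ → no.
job7: start March 4 >= March 15? ✗; start March 4 > March 25? ✗; end March 12 >= March 6? ✓ → no.
job8: start March 3 >= March 15? ✗; start March 3 > March 25? ✗; end March 13 >= March 6? ✓ → no.
Result: none.

none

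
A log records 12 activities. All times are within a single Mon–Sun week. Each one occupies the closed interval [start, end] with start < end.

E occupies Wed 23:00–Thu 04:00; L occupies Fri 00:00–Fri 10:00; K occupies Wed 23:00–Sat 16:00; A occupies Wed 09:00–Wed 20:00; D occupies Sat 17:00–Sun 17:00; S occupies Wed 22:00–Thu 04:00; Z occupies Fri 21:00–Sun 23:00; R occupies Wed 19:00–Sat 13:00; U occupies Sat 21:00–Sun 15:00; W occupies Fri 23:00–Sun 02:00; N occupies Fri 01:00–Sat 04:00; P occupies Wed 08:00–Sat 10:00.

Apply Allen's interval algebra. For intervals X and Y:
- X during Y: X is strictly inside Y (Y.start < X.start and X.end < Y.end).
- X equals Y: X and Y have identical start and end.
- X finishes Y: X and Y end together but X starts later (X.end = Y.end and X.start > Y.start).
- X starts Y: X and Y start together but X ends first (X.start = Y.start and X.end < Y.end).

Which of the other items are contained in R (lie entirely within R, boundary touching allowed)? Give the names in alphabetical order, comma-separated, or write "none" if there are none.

Target R = [Wed 19:00, Sat 13:00].
A [Wed 09:00, Wed 20:00] → overlaps → no.
D [Sat 17:00, Sun 17:00] → after → no.
E [Wed 23:00, Thu 04:00] → during → yes.
K [Wed 23:00, Sat 16:00] → overlapped-by → no.
L [Fri 00:00, Fri 10:00] → during → yes.
N [Fri 01:00, Sat 04:00] → during → yes.
P [Wed 08:00, Sat 10:00] → overlaps → no.
S [Wed 22:00, Thu 04:00] → during → yes.
U [Sat 21:00, Sun 15:00] → after → no.
W [Fri 23:00, Sun 02:00] → overlapped-by → no.
Z [Fri 21:00, Sun 23:00] → overlapped-by → no.
Result: E, L, N, S.

E, L, N, S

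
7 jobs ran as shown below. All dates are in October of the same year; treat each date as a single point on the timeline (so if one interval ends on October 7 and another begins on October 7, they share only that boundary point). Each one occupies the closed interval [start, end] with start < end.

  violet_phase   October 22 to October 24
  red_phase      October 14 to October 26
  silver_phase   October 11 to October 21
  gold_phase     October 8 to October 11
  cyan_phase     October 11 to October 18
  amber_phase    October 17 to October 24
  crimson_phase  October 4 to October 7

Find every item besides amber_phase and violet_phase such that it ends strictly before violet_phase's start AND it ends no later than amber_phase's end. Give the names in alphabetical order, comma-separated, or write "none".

Conditions: its end is strictly before violet_phase's start (X.end < October 22) AND its end is no later than amber_phase's end (X.end <= October 24).
crimson_phase: end October 7 < October 22? ✓; end October 7 <= October 24? ✓ → yes.
cyan_phase: end October 18 < October 22? ✓; end October 18 <= October 24? ✓ → yes.
gold_phase: end October 11 < October 22? ✓; end October 11 <= October 24? ✓ → yes.
red_phase: end October 26 < October 22? ✗; end October 26 <= October 24? ✗ → no.
silver_phase: end October 21 < October 22? ✓; end October 21 <= October 24? ✓ → yes.
Result: crimson_phase, cyan_phase, gold_phase, silver_phase.

crimson_phase, cyan_phase, gold_phase, silver_phase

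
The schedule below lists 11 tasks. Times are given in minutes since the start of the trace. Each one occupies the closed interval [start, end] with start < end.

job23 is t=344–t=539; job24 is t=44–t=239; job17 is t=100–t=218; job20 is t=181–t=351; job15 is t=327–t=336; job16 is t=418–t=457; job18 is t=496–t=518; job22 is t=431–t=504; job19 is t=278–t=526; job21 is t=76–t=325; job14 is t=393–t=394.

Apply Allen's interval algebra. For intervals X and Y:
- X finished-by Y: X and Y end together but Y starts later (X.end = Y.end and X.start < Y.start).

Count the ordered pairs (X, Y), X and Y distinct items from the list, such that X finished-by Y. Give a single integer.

Checking all 110 ordered pairs for relation 'finished-by'; matching pairs in alphabetical order:
No pair satisfies it.
Count: 0.

0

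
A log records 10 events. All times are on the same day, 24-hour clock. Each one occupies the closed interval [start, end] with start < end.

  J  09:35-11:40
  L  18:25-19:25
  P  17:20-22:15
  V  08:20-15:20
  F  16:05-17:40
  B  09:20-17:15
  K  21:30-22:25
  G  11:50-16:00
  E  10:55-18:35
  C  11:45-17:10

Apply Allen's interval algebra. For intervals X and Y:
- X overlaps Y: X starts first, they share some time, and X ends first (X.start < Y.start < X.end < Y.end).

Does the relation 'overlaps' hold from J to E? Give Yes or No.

Yes

J = [09:35, 11:40], E = [10:55, 18:35].
Actual relation of J to E: overlaps.
Asked whether 'overlaps' holds → Yes.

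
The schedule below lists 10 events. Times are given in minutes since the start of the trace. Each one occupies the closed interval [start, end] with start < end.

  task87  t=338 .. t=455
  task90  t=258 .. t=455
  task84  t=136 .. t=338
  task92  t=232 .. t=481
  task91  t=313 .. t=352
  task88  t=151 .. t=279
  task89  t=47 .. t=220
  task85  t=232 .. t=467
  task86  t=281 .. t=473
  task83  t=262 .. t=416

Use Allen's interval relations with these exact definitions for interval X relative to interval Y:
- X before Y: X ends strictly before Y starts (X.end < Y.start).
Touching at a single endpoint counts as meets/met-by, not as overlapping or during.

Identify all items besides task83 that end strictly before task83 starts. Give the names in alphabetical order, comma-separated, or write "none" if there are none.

task89

Target task83 = [t=262, t=416].
task84 [t=136, t=338] → overlaps → no.
task85 [t=232, t=467] → contains → no.
task86 [t=281, t=473] → overlapped-by → no.
task87 [t=338, t=455] → overlapped-by → no.
task88 [t=151, t=279] → overlaps → no.
task89 [t=47, t=220] → before → yes.
task90 [t=258, t=455] → contains → no.
task91 [t=313, t=352] → during → no.
task92 [t=232, t=481] → contains → no.
Result: task89.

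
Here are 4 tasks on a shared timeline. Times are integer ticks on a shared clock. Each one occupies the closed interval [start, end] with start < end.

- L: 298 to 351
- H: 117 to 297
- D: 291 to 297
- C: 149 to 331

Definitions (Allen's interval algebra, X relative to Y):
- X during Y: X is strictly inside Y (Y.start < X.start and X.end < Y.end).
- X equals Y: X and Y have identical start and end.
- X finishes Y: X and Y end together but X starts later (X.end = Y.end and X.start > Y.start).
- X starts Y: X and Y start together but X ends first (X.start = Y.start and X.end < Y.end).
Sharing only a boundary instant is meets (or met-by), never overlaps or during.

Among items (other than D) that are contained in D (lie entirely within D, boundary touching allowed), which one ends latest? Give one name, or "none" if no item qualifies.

Target D = [291, 297].
C [149, 331] → contains → excluded.
H [117, 297] → finished-by → excluded.
L [298, 351] → after → excluded.
No candidates → none.

none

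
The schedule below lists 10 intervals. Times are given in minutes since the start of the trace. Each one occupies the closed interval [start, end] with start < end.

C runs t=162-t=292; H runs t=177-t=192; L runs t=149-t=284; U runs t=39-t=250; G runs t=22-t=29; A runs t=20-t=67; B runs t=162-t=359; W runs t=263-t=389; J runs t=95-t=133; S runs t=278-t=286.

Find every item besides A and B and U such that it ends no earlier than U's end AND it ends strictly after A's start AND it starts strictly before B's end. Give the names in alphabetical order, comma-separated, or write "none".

Conditions: its end is no earlier than U's end (X.end >= t=250) AND its end is strictly after A's start (X.end > t=20) AND its start is strictly before B's end (X.start < t=359).
C: end t=292 >= t=250? ✓; end t=292 > t=20? ✓; start t=162 < t=359? ✓ → yes.
G: end t=29 >= t=250? ✗; end t=29 > t=20? ✓; start t=22 < t=359? ✓ → no.
H: end t=192 >= t=250? ✗; end t=192 > t=20? ✓; start t=177 < t=359? ✓ → no.
J: end t=133 >= t=250? ✗; end t=133 > t=20? ✓; start t=95 < t=359? ✓ → no.
L: end t=284 >= t=250? ✓; end t=284 > t=20? ✓; start t=149 < t=359? ✓ → yes.
S: end t=286 >= t=250? ✓; end t=286 > t=20? ✓; start t=278 < t=359? ✓ → yes.
W: end t=389 >= t=250? ✓; end t=389 > t=20? ✓; start t=263 < t=359? ✓ → yes.
Result: C, L, S, W.

C, L, S, W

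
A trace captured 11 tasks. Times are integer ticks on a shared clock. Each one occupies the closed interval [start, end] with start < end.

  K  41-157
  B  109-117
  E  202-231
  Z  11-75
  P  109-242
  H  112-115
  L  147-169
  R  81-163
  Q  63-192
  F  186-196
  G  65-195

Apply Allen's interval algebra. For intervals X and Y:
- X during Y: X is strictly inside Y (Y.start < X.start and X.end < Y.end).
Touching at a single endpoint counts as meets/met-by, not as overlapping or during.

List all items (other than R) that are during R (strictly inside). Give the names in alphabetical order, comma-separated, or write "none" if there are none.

B, H

Target R = [81, 163].
B [109, 117] → during → yes.
E [202, 231] → after → no.
F [186, 196] → after → no.
G [65, 195] → contains → no.
H [112, 115] → during → yes.
K [41, 157] → overlaps → no.
L [147, 169] → overlapped-by → no.
P [109, 242] → overlapped-by → no.
Q [63, 192] → contains → no.
Z [11, 75] → before → no.
Result: B, H.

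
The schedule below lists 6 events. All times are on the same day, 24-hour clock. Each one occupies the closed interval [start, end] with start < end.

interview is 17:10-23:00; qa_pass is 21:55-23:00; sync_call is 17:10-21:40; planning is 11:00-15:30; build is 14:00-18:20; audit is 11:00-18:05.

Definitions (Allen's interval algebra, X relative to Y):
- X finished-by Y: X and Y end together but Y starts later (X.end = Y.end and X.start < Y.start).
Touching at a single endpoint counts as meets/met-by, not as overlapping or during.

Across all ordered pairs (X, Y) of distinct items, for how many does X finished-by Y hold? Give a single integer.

Checking all 30 ordered pairs for relation 'finished-by'; matching pairs in alphabetical order:
(interview, qa_pass): interview finished-by qa_pass ✓
Count: 1.

1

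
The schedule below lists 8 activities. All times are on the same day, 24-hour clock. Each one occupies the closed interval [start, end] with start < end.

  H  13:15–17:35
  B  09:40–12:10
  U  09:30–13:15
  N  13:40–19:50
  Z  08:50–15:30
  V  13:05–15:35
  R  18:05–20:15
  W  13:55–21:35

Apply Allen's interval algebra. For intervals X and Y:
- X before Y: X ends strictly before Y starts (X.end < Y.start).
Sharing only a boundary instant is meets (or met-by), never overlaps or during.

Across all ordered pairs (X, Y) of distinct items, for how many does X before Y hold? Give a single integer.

Checking all 56 ordered pairs for relation 'before'; matching pairs in alphabetical order:
(B, H): B before H ✓
(B, N): B before N ✓
(B, R): B before R ✓
(B, V): B before V ✓
(B, W): B before W ✓
(H, R): H before R ✓
(U, N): U before N ✓
(U, R): U before R ✓
(U, W): U before W ✓
(V, R): V before R ✓
(Z, R): Z before R ✓
Count: 11.

11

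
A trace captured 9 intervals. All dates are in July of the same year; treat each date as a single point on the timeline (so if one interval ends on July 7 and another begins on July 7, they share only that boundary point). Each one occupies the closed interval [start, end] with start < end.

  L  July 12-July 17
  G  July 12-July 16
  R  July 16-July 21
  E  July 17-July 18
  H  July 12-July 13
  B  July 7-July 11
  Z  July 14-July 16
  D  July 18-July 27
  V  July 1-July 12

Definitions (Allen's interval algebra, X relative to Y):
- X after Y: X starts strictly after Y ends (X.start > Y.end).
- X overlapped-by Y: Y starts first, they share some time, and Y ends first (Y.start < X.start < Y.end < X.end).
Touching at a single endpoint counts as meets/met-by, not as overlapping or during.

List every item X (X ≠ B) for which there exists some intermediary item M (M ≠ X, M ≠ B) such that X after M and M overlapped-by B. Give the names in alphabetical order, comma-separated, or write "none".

none

Target B = [July 7, July 11].
Intermediaries M with M overlapped-by B: none.
Union: none.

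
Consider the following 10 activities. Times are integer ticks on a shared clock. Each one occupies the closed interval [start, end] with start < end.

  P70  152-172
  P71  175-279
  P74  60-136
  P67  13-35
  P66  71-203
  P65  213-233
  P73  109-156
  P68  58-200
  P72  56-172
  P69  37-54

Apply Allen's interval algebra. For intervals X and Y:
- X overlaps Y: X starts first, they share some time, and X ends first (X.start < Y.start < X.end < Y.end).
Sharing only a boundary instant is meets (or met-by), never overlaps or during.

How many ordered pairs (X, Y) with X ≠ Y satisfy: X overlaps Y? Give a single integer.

8

Checking all 90 ordered pairs for relation 'overlaps'; matching pairs in alphabetical order:
(P66, P71): P66 overlaps P71 ✓
(P68, P66): P68 overlaps P66 ✓
(P68, P71): P68 overlaps P71 ✓
(P72, P66): P72 overlaps P66 ✓
(P72, P68): P72 overlaps P68 ✓
(P73, P70): P73 overlaps P70 ✓
(P74, P66): P74 overlaps P66 ✓
(P74, P73): P74 overlaps P73 ✓
Count: 8.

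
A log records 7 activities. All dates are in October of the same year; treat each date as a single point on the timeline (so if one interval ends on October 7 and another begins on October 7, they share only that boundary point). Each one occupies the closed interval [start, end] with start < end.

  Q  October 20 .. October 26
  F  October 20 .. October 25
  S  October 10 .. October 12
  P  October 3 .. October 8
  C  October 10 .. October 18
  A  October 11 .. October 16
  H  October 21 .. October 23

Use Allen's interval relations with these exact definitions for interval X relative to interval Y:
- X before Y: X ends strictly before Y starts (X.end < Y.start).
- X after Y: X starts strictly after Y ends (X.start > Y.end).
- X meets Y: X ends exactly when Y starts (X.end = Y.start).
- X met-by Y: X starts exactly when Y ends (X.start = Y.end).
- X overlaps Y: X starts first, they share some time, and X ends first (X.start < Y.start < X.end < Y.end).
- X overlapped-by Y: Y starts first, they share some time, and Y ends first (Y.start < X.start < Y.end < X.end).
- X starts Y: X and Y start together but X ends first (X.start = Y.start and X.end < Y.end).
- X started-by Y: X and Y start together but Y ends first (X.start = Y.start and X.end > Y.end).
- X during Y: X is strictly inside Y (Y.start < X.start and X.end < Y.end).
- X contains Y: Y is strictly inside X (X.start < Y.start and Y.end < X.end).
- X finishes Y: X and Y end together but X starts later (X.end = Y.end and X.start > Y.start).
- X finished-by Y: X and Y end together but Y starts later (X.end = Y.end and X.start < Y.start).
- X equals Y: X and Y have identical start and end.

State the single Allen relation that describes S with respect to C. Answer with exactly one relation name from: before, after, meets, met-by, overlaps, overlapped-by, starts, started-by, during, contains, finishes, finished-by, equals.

starts

S = [October 10, October 12]; C = [October 10, October 18].
Compare endpoints: S.start = C.start, S.start < C.end, S.end > C.start, S.end < C.end.
That pattern is 'starts'.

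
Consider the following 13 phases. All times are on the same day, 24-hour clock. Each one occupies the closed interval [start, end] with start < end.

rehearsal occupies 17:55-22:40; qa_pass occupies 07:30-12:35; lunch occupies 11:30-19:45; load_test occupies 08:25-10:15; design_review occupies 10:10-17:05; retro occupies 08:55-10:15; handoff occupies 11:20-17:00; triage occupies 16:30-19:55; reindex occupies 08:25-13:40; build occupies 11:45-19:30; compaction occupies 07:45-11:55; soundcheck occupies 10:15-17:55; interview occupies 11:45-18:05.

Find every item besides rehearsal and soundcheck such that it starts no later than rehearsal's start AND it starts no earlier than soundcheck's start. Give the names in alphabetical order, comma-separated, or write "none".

build, handoff, interview, lunch, triage

Conditions: its start is no later than rehearsal's start (X.start <= 17:55) AND its start is no earlier than soundcheck's start (X.start >= 10:15).
build: start 11:45 <= 17:55? ✓; start 11:45 >= 10:15? ✓ → yes.
compaction: start 07:45 <= 17:55? ✓; start 07:45 >= 10:15? ✗ → no.
design_review: start 10:10 <= 17:55? ✓; start 10:10 >= 10:15? ✗ → no.
handoff: start 11:20 <= 17:55? ✓; start 11:20 >= 10:15? ✓ → yes.
interview: start 11:45 <= 17:55? ✓; start 11:45 >= 10:15? ✓ → yes.
load_test: start 08:25 <= 17:55? ✓; start 08:25 >= 10:15? ✗ → no.
lunch: start 11:30 <= 17:55? ✓; start 11:30 >= 10:15? ✓ → yes.
qa_pass: start 07:30 <= 17:55? ✓; start 07:30 >= 10:15? ✗ → no.
reindex: start 08:25 <= 17:55? ✓; start 08:25 >= 10:15? ✗ → no.
retro: start 08:55 <= 17:55? ✓; start 08:55 >= 10:15? ✗ → no.
triage: start 16:30 <= 17:55? ✓; start 16:30 >= 10:15? ✓ → yes.
Result: build, handoff, interview, lunch, triage.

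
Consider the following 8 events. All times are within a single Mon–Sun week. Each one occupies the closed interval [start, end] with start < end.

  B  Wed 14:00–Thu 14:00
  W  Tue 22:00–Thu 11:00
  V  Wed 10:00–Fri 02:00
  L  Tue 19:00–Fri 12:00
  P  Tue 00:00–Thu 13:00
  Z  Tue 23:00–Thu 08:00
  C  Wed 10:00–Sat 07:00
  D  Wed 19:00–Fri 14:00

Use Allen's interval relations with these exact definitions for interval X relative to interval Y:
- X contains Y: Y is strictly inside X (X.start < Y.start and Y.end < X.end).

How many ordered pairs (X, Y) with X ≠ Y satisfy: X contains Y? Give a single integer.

10

Checking all 56 ordered pairs for relation 'contains'; matching pairs in alphabetical order:
(C, B): C contains B ✓
(C, D): C contains D ✓
(L, B): L contains B ✓
(L, V): L contains V ✓
(L, W): L contains W ✓
(L, Z): L contains Z ✓
(P, W): P contains W ✓
(P, Z): P contains Z ✓
(V, B): V contains B ✓
(W, Z): W contains Z ✓
Count: 10.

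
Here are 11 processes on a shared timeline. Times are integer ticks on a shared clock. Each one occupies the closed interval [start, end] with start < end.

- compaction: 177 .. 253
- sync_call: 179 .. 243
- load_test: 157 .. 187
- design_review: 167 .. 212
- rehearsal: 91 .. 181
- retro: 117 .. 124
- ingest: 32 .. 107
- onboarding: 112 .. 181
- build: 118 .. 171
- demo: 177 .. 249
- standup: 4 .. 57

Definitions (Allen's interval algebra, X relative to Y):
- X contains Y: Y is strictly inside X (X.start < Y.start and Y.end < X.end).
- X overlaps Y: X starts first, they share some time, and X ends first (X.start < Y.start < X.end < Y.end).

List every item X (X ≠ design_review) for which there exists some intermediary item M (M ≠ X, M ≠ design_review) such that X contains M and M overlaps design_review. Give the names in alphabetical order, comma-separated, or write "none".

Target design_review = [167, 212].
Intermediaries M with M overlaps design_review: build, load_test, onboarding, rehearsal.
Via build — items with X contains build: onboarding, rehearsal.
Via load_test — items with X contains load_test: none.
Via onboarding — items with X contains onboarding: none.
Via rehearsal — items with X contains rehearsal: none.
Union: onboarding, rehearsal.

onboarding, rehearsal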